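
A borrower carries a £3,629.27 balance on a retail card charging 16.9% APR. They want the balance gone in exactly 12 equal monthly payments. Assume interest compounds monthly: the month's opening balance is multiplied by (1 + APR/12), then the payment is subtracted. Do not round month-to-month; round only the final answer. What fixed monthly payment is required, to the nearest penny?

Monthly rate r = 16.9%/12 = 1.40833% = 0.0140833.
Level-payment amortization: P = B₀·r / (1 − (1+r)^(−n)) = 3629.27·0.0140833 / (1 − 1.01408^(−12)).
Denominator 1 − (1+r)^(−12) = 0.154494846.
P = 51.1122 / 0.154494846 ≈ 330.83.

£330.83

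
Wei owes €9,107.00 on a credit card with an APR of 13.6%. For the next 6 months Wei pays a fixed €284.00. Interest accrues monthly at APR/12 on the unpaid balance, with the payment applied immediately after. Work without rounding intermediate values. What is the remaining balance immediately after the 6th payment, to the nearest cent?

€7,991.07

Monthly rate r = 13.6%/12 = 1.13333% = 0.0113333.
Each month: B ← B·(1+r) − €284.00.
Month 1: interest €103.21; balance after payment €8,926.21.
Month 2: interest €101.16; balance after payment €8,743.38.
Month 3: interest €99.09; balance after payment €8,558.47.
Month 4: interest €97.00; balance after payment €8,371.46.
Month 5: interest €94.88; balance after payment €8,182.34.
Month 6: interest €92.73; balance after payment €7,991.07.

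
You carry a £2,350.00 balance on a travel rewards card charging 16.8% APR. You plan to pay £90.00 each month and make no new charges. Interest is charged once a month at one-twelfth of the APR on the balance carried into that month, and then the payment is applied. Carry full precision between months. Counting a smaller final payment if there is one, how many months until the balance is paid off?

33 payments

Monthly rate r = 16.8%/12 = 1.4% = 0.014.
Recurrence: B ← B·(1+r) − £90.00.
Month 1: interest £32.90; balance after payment £2,292.90.
Month 2: interest £32.10; balance after payment £2,235.00.
Closed form: n = −ln(1 − rB₀/P)/ln(1+r) = −ln(0.63444)/ln(1.014) ≈ 32.727, so the balance reaches zero during payment 33.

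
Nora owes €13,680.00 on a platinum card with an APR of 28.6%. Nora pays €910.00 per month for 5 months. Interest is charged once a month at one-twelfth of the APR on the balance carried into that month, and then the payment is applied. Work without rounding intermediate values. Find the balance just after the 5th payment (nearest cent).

€10,617.67

Monthly rate r = 28.6%/12 = 2.38333% = 0.0238333.
Each month: B ← B·(1+r) − €910.00.
Month 1: interest €326.04; balance after payment €13,096.04.
Month 2: interest €312.12; balance after payment €12,498.16.
Month 3: interest €297.87; balance after payment €11,886.04.
Month 4: interest €283.28; balance after payment €11,259.32.
Month 5: interest €268.35; balance after payment €10,617.67.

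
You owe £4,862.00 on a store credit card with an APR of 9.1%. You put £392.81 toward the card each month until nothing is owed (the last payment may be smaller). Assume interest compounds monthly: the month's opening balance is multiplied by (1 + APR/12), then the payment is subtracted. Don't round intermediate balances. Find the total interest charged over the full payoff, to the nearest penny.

£262.95

Monthly rate r = 9.1%/12 = 0.758333% = 0.00758333.
Payoff takes n = ⌈−ln(1 − rB₀/P)/ln(1+r)⌉ = ⌈13.047⌉ = 14 payments; the last is £18.42.
Total paid = 13·£392.81 + £18.42 = £5,124.95.
Total interest = total paid − principal = £5,124.95 − £4,862.00 = £262.95.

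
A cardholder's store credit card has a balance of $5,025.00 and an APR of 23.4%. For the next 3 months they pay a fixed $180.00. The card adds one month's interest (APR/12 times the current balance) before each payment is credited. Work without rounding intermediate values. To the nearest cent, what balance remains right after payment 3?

Monthly rate r = 23.4%/12 = 1.95% = 0.0195.
Each month: B ← B·(1+r) − $180.00.
Month 1: interest $97.99; balance after payment $4,942.99.
Month 2: interest $96.39; balance after payment $4,859.38.
Month 3: interest $94.76; balance after payment $4,774.13.

$4,774.13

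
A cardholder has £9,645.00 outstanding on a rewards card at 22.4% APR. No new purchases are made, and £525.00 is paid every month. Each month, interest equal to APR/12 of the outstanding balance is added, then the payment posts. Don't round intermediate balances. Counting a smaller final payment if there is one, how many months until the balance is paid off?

Monthly rate r = 22.4%/12 = 1.86667% = 0.0186667.
Recurrence: B ← B·(1+r) − £525.00.
Month 1: interest £180.04; balance after payment £9,300.04.
Month 2: interest £173.60; balance after payment £8,948.64.
Closed form: n = −ln(1 − rB₀/P)/ln(1+r) = −ln(0.65707)/ln(1.01867) ≈ 22.708, so the balance reaches zero during payment 23.

23 months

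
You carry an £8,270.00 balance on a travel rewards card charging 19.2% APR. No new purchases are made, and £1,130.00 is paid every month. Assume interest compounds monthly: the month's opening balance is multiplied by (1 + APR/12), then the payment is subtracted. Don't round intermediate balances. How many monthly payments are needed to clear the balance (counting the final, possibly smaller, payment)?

8 months

Monthly rate r = 19.2%/12 = 1.6% = 0.016.
Recurrence: B ← B·(1+r) − £1,130.00.
Month 1: interest £132.32; balance after payment £7,272.32.
Month 2: interest £116.36; balance after payment £6,258.68.
Closed form: n = −ln(1 − rB₀/P)/ln(1+r) = −ln(0.8829)/ln(1.016) ≈ 7.846, so the balance reaches zero during payment 8.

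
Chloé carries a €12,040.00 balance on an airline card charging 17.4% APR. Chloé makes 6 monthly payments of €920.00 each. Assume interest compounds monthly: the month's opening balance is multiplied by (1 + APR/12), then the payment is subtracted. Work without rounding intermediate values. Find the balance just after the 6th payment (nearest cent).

€7,402.18

Monthly rate r = 17.4%/12 = 1.45% = 0.0145.
Each month: B ← B·(1+r) − €920.00.
Month 1: interest €174.58; balance after payment €11,294.58.
Month 2: interest €163.77; balance after payment €10,538.35.
Month 3: interest €152.81; balance after payment €9,771.16.
Month 4: interest €141.68; balance after payment €8,992.84.
Month 5: interest €130.40; balance after payment €8,203.24.
Month 6: interest €118.95; balance after payment €7,402.18.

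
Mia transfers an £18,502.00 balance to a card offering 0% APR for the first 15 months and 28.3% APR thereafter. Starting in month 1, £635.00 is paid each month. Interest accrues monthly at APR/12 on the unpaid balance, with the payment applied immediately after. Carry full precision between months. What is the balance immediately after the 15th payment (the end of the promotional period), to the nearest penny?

£8,977.00

Promo months 1–15 at r₀ = 0%/12 = 0; months 16+ at r₁ = 28.3%/12 = 0.0235833.
After month 15 (no interest yet): B = £18,502.00 − 15·£635.00 = £8,977.00.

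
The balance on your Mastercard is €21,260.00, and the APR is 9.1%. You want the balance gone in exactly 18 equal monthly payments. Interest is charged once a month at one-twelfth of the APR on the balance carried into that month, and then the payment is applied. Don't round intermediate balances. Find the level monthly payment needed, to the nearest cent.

€1,268.02

Monthly rate r = 9.1%/12 = 0.758333% = 0.00758333.
Level-payment amortization: P = B₀·r / (1 − (1+r)^(−n)) = 21260.00·0.00758333 / (1 − 1.00758^(−18)).
Denominator 1 − (1+r)^(−18) = 0.127144309.
P = 161.222 / 0.127144309 ≈ 1268.02.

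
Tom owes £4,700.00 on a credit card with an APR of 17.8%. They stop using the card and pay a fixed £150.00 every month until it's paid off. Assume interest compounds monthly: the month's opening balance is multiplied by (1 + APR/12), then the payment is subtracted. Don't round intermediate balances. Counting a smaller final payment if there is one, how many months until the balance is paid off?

43 months

Monthly rate r = 17.8%/12 = 1.48333% = 0.0148333.
Recurrence: B ← B·(1+r) − £150.00.
Month 1: interest £69.72; balance after payment £4,619.72.
Month 2: interest £68.53; balance after payment £4,538.24.
Closed form: n = −ln(1 − rB₀/P)/ln(1+r) = −ln(0.53522)/ln(1.01483) ≈ 42.452, so the balance reaches zero during payment 43.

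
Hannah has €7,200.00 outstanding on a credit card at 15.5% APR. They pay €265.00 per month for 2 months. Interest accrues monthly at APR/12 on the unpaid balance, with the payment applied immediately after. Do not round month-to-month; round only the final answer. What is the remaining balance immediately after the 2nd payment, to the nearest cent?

€6,853.78

Monthly rate r = 15.5%/12 = 1.29167% = 0.0129167.
Each month: B ← B·(1+r) − €265.00.
Month 1: interest €93.00; balance after payment €7,028.00.
Month 2: interest €90.78; balance after payment €6,853.78.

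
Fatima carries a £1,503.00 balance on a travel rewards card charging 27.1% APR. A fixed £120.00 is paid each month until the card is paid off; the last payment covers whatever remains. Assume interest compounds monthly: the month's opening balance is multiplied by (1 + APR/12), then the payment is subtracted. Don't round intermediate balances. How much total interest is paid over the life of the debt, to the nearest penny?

Monthly rate r = 27.1%/12 = 2.25833% = 0.0225833.
Payoff takes n = ⌈−ln(1 − rB₀/P)/ln(1+r)⌉ = ⌈14.888⌉ = 15 payments; the last is £106.69.
Total paid = 14·£120.00 + £106.69 = £1,786.69.
Total interest = total paid − principal = £1,786.69 − £1,503.00 = £283.69.

£283.69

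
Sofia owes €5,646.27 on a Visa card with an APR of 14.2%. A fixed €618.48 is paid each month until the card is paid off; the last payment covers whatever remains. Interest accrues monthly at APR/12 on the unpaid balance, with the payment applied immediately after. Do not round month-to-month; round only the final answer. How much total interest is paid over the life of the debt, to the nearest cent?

Monthly rate r = 14.2%/12 = 1.18333% = 0.0118333.
Payoff takes n = ⌈−ln(1 − rB₀/P)/ln(1+r)⌉ = ⌈9.718⌉ = 10 payments; the last is €444.87.
Total paid = 9·€618.48 + €444.87 = €6,011.19.
Total interest = total paid − principal = €6,011.19 − €5,646.27 = €364.92.

€364.92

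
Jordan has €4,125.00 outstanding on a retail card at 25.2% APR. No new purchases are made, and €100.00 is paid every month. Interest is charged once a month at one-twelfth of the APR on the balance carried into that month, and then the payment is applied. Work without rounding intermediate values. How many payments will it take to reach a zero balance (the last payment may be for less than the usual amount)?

Monthly rate r = 25.2%/12 = 2.1% = 0.021.
Recurrence: B ← B·(1+r) − €100.00.
Month 1: interest €86.62; balance after payment €4,111.62.
Month 2: interest €86.34; balance after payment €4,097.97.
Closed form: n = −ln(1 − rB₀/P)/ln(1+r) = −ln(0.13375)/ln(1.021) ≈ 96.802, so the balance reaches zero during payment 97.

97 payments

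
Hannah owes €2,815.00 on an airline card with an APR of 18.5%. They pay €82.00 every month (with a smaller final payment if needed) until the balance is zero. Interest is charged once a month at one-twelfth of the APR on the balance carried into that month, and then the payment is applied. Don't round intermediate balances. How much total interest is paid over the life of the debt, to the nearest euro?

Monthly rate r = 18.5%/12 = 1.54167% = 0.0154167.
Payoff takes n = ⌈−ln(1 − rB₀/P)/ln(1+r)⌉ = ⌈49.246⌉ = 50 payments; the last is €20.27.
Total paid = 49·€82.00 + €20.27 = €4,038.27.
Total interest = total paid − principal = €4,038.27 − €2,815.00 = €1,223.27.

€1,223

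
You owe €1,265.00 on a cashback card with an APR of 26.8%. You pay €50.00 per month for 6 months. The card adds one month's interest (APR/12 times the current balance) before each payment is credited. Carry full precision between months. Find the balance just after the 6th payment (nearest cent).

€1,127.00

Monthly rate r = 26.8%/12 = 2.23333% = 0.0223333.
Each month: B ← B·(1+r) − €50.00.
Month 1: interest €28.25; balance after payment €1,243.25.
Month 2: interest €27.77; balance after payment €1,221.02.
Month 3: interest €27.27; balance after payment €1,198.29.
Month 4: interest €26.76; balance after payment €1,175.05.
Month 5: interest €26.24; balance after payment €1,151.29.
Month 6: interest €25.71; balance after payment €1,127.00.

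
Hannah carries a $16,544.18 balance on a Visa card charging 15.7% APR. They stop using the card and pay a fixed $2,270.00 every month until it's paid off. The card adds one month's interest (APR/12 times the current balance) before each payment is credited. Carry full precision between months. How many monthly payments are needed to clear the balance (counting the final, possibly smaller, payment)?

8 payments

Monthly rate r = 15.7%/12 = 1.30833% = 0.0130833.
Recurrence: B ← B·(1+r) − $2,270.00.
Month 1: interest $216.45; balance after payment $14,490.63.
Month 2: interest $189.59; balance after payment $12,410.22.
Closed form: n = −ln(1 − rB₀/P)/ln(1+r) = −ln(0.90465)/ln(1.01308) ≈ 7.709, so the balance reaches zero during payment 8.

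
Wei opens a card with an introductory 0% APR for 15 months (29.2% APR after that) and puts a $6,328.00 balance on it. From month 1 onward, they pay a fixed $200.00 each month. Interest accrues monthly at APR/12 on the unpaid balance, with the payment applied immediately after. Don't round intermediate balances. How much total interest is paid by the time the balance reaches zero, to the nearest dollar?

$990

Promo months 1–15 at r₀ = 0%/12 = 0; months 16+ at r₁ = 29.2%/12 = 0.0243333.
After month 15 (no interest yet): B = $6,328.00 − 15·$200.00 = $3,328.00.
Then at r₁ with $200.00/mo: n₂ = −ln(1 − r₁·B/P)/ln(1+r₁) ≈ 21.59 → 22 more payments.
Total paid = 36·$200.00 + $118.34 = $7,318.34; interest = $7,318.34 − $6,328.00 = $990.34.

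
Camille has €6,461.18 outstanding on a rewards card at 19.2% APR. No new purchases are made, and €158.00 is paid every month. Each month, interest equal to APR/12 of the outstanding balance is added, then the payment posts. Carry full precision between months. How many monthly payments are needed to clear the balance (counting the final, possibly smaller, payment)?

67 payments

Monthly rate r = 19.2%/12 = 1.6% = 0.016.
Recurrence: B ← B·(1+r) − €158.00.
Month 1: interest €103.38; balance after payment €6,406.56.
Month 2: interest €102.50; balance after payment €6,351.06.
Closed form: n = −ln(1 − rB₀/P)/ln(1+r) = −ln(0.3457)/ln(1.016) ≈ 66.916, so the balance reaches zero during payment 67.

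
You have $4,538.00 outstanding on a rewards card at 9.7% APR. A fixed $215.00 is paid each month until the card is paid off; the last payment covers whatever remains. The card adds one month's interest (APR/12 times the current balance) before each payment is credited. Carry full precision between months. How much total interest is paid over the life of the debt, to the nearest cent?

Monthly rate r = 9.7%/12 = 0.808333% = 0.00808333.
Payoff takes n = ⌈−ln(1 − rB₀/P)/ln(1+r)⌉ = ⌈23.236⌉ = 24 payments; the last is $50.93.
Total paid = 23·$215.00 + $50.93 = $4,995.93.
Total interest = total paid − principal = $4,995.93 − $4,538.00 = $457.93.

$457.93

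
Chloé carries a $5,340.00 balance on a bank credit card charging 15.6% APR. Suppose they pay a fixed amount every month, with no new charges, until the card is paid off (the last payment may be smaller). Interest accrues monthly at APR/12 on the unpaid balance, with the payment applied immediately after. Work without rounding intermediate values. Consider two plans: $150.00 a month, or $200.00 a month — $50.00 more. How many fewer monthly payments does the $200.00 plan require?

15 fewer payments

Monthly rate r = 15.6%/12 = 1.3% = 0.013.
At $150.00/mo: n = ⌈−ln(1 − rB₀/P)/ln(1+r)⌉ = 49 payments (last $16.42); total interest = total paid − $5,340.00 = $1,876.42.
At $200.00/mo: 34 payments (last $1.49); total interest $1,261.49.
Payments saved = 49 − 34 = 15.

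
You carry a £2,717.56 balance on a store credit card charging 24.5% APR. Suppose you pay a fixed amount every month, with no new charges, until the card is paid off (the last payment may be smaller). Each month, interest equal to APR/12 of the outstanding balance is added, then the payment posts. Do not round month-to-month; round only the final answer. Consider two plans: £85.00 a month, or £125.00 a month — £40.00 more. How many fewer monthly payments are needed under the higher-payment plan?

Monthly rate r = 24.5%/12 = 2.04167% = 0.0204167.
At £85.00/mo: n = ⌈−ln(1 − rB₀/P)/ln(1+r)⌉ = 53 payments (last £28.49); total interest = total paid − £2,717.56 = £1,730.93.
At £125.00/mo: 30 payments (last £3.93); total interest £911.37.
Payments saved = 53 − 30 = 23.

23 fewer payments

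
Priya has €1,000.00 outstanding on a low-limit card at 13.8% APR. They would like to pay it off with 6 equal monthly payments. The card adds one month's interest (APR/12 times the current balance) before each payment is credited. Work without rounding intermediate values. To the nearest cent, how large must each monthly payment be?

Monthly rate r = 13.8%/12 = 1.15% = 0.0115.
Level-payment amortization: P = B₀·r / (1 − (1+r)^(−n)) = 1000.00·0.0115 / (1 − 1.0115^(−6)).
Denominator 1 − (1+r)^(−6) = 0.0663057649.
P = 11.5 / 0.0663057649 ≈ 173.44.

€173.44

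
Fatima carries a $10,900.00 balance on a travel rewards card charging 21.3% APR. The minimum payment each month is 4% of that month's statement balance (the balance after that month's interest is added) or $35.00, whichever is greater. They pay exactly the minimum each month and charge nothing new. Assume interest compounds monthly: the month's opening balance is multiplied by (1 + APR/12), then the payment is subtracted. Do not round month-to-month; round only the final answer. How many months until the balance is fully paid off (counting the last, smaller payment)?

Monthly rate r = 21.3%/12 = 1.775% = 0.01775.
While 4% of the post-interest balance exceeds $35.00, each month B ← (B·(1+r))·(1 − 0.04), i.e. B shrinks by the factor (1+r)·0.96 = 0.97704.
This holds for months 1–110. Entering month 111 the balance is $846.81; 4% of the post-interest balance is now below $35.00, so the flat $35.00 minimum applies from here.
From month 111 a fixed $35.00 at rate r clears $846.81 in 32 more payments. Total: 110 + 32 = 142 months.

142 months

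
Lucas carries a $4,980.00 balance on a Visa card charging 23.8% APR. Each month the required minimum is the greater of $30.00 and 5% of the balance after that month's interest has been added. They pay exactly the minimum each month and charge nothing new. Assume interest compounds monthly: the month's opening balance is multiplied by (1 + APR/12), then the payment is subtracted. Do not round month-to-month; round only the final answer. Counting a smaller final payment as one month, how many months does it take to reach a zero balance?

93 months

Monthly rate r = 23.8%/12 = 1.98333% = 0.0198333.
While 5% of the post-interest balance exceeds $30.00, each month B ← (B·(1+r))·(1 − 0.05), i.e. B shrinks by the factor (1+r)·0.95 = 0.96884.
This holds for months 1–68. Entering month 69 the balance is $578.66; 5% of the post-interest balance is now below $30.00, so the flat $30.00 minimum applies from here.
From month 69 a fixed $30.00 at rate r clears $578.66 in 25 more payments. Total: 68 + 25 = 93 months.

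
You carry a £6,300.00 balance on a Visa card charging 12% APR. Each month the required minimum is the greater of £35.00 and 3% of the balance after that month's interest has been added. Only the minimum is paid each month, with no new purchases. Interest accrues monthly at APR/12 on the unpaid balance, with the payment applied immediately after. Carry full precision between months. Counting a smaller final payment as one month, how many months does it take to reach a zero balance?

123 months

Monthly rate r = 12%/12 = 1% = 0.01.
While 3% of the post-interest balance exceeds £35.00, each month B ← (B·(1+r))·(1 − 0.03), i.e. B shrinks by the factor (1+r)·0.97 = 0.9797.
This holds for months 1–83. Entering month 84 the balance is £1,148.33; 3% of the post-interest balance is now below £35.00, so the flat £35.00 minimum applies from here.
From month 84 a fixed £35.00 at rate r clears £1,148.33 in 40 more payments. Total: 83 + 40 = 123 months.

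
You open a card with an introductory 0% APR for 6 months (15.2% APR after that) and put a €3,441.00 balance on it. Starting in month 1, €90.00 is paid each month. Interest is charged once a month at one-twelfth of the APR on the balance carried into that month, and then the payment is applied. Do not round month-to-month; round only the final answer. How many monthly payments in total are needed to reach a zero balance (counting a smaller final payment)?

Promo months 1–6 at r₀ = 0%/12 = 0; months 7+ at r₁ = 15.2%/12 = 0.0126667.
After month 6 (no interest yet): B = €3,441.00 − 6·€90.00 = €2,901.00.
Then at r₁ with €90.00/mo: n₂ = −ln(1 − r₁·B/P)/ln(1+r₁) ≈ 41.69 → 42 more payments.

48 months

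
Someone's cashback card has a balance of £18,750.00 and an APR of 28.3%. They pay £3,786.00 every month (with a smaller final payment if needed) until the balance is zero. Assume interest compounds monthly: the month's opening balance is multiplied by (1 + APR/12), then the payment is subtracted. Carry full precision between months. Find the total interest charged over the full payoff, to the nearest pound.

£1,432

Monthly rate r = 28.3%/12 = 2.35833% = 0.0235833.
Payoff takes n = ⌈−ln(1 − rB₀/P)/ln(1+r)⌉ = ⌈5.328⌉ = 6 payments; the last is £1,252.39.
Total paid = 5·£3,786.00 + £1,252.39 = £20,182.39.
Total interest = total paid − principal = £20,182.39 − £18,750.00 = £1,432.39.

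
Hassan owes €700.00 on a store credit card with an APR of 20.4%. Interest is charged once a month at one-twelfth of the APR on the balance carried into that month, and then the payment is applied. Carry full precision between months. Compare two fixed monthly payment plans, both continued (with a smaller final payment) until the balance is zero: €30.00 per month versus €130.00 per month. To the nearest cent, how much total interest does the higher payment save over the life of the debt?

€158.65

Monthly rate r = 20.4%/12 = 1.7% = 0.017.
At €30.00/mo: n = ⌈−ln(1 − rB₀/P)/ln(1+r)⌉ = 30 payments (last €29.24); total interest = total paid − €700.00 = €199.24.
At €130.00/mo: 6 payments (last €90.59); total interest €40.59.
Interest saved = €199.24 − €40.59 = €158.65.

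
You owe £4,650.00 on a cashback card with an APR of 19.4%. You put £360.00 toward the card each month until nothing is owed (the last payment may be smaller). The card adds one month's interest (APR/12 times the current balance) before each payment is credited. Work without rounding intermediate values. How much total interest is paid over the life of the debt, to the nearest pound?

Monthly rate r = 19.4%/12 = 1.61667% = 0.0161667.
Payoff takes n = ⌈−ln(1 − rB₀/P)/ln(1+r)⌉ = ⌈14.605⌉ = 15 payments; the last is £218.56.
Total paid = 14·£360.00 + £218.56 = £5,258.56.
Total interest = total paid − principal = £5,258.56 − £4,650.00 = £608.56.

£609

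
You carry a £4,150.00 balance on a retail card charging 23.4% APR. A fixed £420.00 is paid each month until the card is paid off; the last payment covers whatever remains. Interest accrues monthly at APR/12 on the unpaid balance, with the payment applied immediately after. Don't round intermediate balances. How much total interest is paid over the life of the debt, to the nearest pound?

Monthly rate r = 23.4%/12 = 1.95% = 0.0195.
Payoff takes n = ⌈−ln(1 − rB₀/P)/ln(1+r)⌉ = ⌈11.083⌉ = 12 payments; the last is £35.06.
Total paid = 11·£420.00 + £35.06 = £4,655.06.
Total interest = total paid − principal = £4,655.06 − £4,150.00 = £505.06.

£505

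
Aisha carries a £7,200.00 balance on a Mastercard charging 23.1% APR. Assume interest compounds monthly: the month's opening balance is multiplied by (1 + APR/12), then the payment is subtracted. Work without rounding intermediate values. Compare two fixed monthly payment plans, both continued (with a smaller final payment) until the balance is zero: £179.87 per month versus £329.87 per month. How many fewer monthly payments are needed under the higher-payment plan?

Monthly rate r = 23.1%/12 = 1.925% = 0.01925.
At £179.87/mo: n = ⌈−ln(1 − rB₀/P)/ln(1+r)⌉ = 78 payments (last £37.40); total interest = total paid − £7,200.00 = £6,687.39.
At £329.87/mo: 29 payments (last £193.40); total interest £2,229.76.
Payments saved = 78 − 29 = 49.

49 fewer payments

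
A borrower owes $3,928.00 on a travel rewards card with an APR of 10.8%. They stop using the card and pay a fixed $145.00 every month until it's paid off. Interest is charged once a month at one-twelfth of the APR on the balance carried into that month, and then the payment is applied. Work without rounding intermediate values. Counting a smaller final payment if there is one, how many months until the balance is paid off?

32 months

Monthly rate r = 10.8%/12 = 0.9% = 0.009.
Recurrence: B ← B·(1+r) − $145.00.
Month 1: interest $35.35; balance after payment $3,818.35.
Month 2: interest $34.37; balance after payment $3,707.72.
Closed form: n = −ln(1 − rB₀/P)/ln(1+r) = −ln(0.75619)/ln(1.009) ≈ 31.190, so the balance reaches zero during payment 32.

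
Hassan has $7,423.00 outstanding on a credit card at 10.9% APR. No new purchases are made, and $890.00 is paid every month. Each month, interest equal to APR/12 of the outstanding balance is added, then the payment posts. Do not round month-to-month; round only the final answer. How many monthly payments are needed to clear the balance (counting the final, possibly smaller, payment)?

Monthly rate r = 10.9%/12 = 0.908333% = 0.00908333.
Recurrence: B ← B·(1+r) − $890.00.
Month 1: interest $67.43; balance after payment $6,600.43.
Month 2: interest $59.95; balance after payment $5,770.38.
Closed form: n = −ln(1 − rB₀/P)/ln(1+r) = −ln(0.92424)/ln(1.00908) ≈ 8.713, so the balance reaches zero during payment 9.

9 months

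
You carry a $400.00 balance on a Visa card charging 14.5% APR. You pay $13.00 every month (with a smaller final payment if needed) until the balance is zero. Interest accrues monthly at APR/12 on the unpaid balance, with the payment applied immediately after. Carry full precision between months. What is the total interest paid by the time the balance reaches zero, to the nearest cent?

Monthly rate r = 14.5%/12 = 1.20833% = 0.0120833.
Payoff takes n = ⌈−ln(1 − rB₀/P)/ln(1+r)⌉ = ⌈38.706⌉ = 39 payments; the last is $9.19.
Total paid = 38·$13.00 + $9.19 = $503.19.
Total interest = total paid − principal = $503.19 − $400.00 = $103.19.

$103.19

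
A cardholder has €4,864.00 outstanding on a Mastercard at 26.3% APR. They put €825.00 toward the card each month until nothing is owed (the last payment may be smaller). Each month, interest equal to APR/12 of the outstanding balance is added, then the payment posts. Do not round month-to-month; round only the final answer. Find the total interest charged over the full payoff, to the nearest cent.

Monthly rate r = 26.3%/12 = 2.19167% = 0.0219167.
Payoff takes n = ⌈−ln(1 − rB₀/P)/ln(1+r)⌉ = ⌈6.382⌉ = 7 payments; the last is €317.23.
Total paid = 6·€825.00 + €317.23 = €5,267.23.
Total interest = total paid − principal = €5,267.23 − €4,864.00 = €403.23.

€403.23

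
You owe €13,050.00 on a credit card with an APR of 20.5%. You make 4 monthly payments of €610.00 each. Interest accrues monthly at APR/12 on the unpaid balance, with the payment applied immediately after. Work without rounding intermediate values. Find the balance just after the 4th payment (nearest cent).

€11,461.62

Monthly rate r = 20.5%/12 = 1.70833% = 0.0170833.
Each month: B ← B·(1+r) − €610.00.
Month 1: interest €222.94; balance after payment €12,662.94.
Month 2: interest €216.33; balance after payment €12,269.26.
Month 3: interest €209.60; balance after payment €11,868.86.
Month 4: interest €202.76; balance after payment €11,461.62.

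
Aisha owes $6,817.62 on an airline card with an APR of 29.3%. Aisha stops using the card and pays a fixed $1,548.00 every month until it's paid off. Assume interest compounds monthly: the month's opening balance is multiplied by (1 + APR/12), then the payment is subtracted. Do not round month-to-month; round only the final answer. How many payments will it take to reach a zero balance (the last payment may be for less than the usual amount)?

Monthly rate r = 29.3%/12 = 2.44167% = 0.0244167.
Recurrence: B ← B·(1+r) − $1,548.00.
Month 1: interest $166.46; balance after payment $5,436.08.
Month 2: interest $132.73; balance after payment $4,020.81.
Month 3: interest $98.17; balance after payment $2,570.99.
Month 4: interest $62.77; balance after payment $1,085.76.
Month 5: interest $26.51; balance after payment $0.00.

5 months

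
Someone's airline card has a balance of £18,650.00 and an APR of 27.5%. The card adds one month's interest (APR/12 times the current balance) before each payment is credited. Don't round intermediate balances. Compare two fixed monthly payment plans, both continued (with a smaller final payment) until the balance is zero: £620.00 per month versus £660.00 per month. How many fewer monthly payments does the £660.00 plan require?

Monthly rate r = 27.5%/12 = 2.29167% = 0.0229167.
At £620.00/mo: n = ⌈−ln(1 − rB₀/P)/ln(1+r)⌉ = 52 payments (last £371.73); total interest = total paid − £18,650.00 = £13,341.73.
At £660.00/mo: 47 payments (last £18.63); total interest £11,728.63.
Payments saved = 52 − 47 = 5.

5 fewer payments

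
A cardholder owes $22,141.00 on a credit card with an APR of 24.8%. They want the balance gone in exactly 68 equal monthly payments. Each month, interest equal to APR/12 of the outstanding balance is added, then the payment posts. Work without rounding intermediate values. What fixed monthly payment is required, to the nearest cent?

$609.15

Monthly rate r = 24.8%/12 = 2.06667% = 0.0206667.
Level-payment amortization: P = B₀·r / (1 − (1+r)^(−n)) = 22141.00·0.0206667 / (1 − 1.02067^(−68)).
Denominator 1 − (1+r)^(−68) = 0.751175782.
P = 457.581 / 0.751175782 ≈ 609.15.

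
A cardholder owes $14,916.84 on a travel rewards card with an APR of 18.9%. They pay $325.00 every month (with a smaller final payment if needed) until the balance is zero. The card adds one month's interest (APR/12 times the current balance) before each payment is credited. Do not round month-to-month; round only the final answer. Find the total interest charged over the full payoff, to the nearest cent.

Monthly rate r = 18.9%/12 = 1.575% = 0.01575.
Payoff takes n = ⌈−ln(1 − rB₀/P)/ln(1+r)⌉ = ⌈82.123⌉ = 83 payments; the last is $40.13.
Total paid = 82·$325.00 + $40.13 = $26,690.13.
Total interest = total paid − principal = $26,690.13 − $14,916.84 = $11,773.29.

$11,773.29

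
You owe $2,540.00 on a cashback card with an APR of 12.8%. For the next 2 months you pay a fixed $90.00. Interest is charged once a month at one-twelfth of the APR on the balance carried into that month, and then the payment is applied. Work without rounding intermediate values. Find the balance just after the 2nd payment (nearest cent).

Monthly rate r = 12.8%/12 = 1.06667% = 0.0106667.
Each month: B ← B·(1+r) − $90.00.
Month 1: interest $27.09; balance after payment $2,477.09.
Month 2: interest $26.42; balance after payment $2,413.52.

$2,413.52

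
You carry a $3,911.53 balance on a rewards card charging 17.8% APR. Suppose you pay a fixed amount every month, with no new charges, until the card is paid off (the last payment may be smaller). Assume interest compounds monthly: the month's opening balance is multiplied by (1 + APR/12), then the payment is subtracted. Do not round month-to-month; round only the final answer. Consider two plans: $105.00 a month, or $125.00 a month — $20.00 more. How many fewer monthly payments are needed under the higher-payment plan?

12 fewer payments

Monthly rate r = 17.8%/12 = 1.48333% = 0.0148333.
At $105.00/mo: n = ⌈−ln(1 − rB₀/P)/ln(1+r)⌉ = 55 payments (last $65.38); total interest = total paid − $3,911.53 = $1,823.85.
At $125.00/mo: 43 payments (last $47.00); total interest $1,385.47.
Payments saved = 55 − 43 = 12.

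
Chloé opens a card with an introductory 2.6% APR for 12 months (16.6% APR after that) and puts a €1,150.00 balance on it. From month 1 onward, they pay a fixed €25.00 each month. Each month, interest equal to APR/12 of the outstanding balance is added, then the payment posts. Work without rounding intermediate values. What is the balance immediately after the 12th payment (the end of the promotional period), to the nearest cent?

Promo months 1–12 at r₀ = 2.6%/12 = 0.00216667; months 13+ at r₁ = 16.6%/12 = 0.0138333.
After month 12: iterate B ← B·(1+r₀) − €25.00 for 12 months → €876.66.

€876.66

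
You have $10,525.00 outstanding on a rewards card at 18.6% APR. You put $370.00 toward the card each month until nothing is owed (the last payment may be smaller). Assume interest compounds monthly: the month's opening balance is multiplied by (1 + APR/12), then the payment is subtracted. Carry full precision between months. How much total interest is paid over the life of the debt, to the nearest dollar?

$3,462

Monthly rate r = 18.6%/12 = 1.55% = 0.0155.
Payoff takes n = ⌈−ln(1 − rB₀/P)/ln(1+r)⌉ = ⌈37.803⌉ = 38 payments; the last is $297.48.
Total paid = 37·$370.00 + $297.48 = $13,987.48.
Total interest = total paid − principal = $13,987.48 − $10,525.00 = $3,462.48.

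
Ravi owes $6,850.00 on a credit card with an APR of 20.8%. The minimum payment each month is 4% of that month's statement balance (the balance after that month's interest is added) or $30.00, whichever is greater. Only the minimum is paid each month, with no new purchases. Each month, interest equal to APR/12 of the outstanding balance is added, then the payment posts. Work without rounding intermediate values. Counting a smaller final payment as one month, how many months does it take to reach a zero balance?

127 months

Monthly rate r = 20.8%/12 = 1.73333% = 0.0173333.
While 4% of the post-interest balance exceeds $30.00, each month B ← (B·(1+r))·(1 − 0.04), i.e. B shrinks by the factor (1+r)·0.96 = 0.97664.
This holds for months 1–95. Entering month 96 the balance is $725.22; 4% of the post-interest balance is now below $30.00, so the flat $30.00 minimum applies from here.
From month 96 a fixed $30.00 at rate r clears $725.22 in 32 more payments. Total: 95 + 32 = 127 months.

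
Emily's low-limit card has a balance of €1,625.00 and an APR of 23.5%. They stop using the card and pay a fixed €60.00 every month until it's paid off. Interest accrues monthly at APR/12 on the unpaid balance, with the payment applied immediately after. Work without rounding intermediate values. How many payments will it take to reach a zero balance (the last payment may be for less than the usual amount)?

39 payments

Monthly rate r = 23.5%/12 = 1.95833% = 0.0195833.
Recurrence: B ← B·(1+r) − €60.00.
Month 1: interest €31.82; balance after payment €1,596.82.
Month 2: interest €31.27; balance after payment €1,568.09.
Closed form: n = −ln(1 − rB₀/P)/ln(1+r) = −ln(0.46962)/ln(1.01958) ≈ 38.973, so the balance reaches zero during payment 39.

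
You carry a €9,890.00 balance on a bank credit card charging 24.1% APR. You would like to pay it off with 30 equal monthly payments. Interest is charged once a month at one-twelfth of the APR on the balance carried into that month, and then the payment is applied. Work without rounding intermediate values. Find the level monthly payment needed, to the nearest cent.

Monthly rate r = 24.1%/12 = 2.00833% = 0.0200833.
Level-payment amortization: P = B₀·r / (1 − (1+r)^(−n)) = 9890.00·0.0200833 / (1 − 1.02008^(−30)).
Denominator 1 − (1+r)^(−30) = 0.449280514.
P = 198.624 / 0.449280514 ≈ 442.09.

€442.09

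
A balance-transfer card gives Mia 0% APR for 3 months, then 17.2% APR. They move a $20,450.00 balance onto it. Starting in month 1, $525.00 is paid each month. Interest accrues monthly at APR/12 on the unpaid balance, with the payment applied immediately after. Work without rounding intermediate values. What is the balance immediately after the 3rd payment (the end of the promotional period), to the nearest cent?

$18,875.00

Promo months 1–3 at r₀ = 0%/12 = 0; months 4+ at r₁ = 17.2%/12 = 0.0143333.
After month 3 (no interest yet): B = $20,450.00 − 3·$525.00 = $18,875.00.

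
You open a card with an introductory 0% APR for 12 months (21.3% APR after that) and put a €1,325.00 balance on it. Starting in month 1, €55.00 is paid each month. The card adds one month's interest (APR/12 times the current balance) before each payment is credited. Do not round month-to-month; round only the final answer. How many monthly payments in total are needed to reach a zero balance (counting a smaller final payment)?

26 months

Promo months 1–12 at r₀ = 0%/12 = 0; months 13+ at r₁ = 21.3%/12 = 0.01775.
After month 12 (no interest yet): B = €1,325.00 − 12·€55.00 = €665.00.
Then at r₁ with €55.00/mo: n₂ = −ln(1 − r₁·B/P)/ln(1+r₁) ≈ 13.73 → 14 more payments.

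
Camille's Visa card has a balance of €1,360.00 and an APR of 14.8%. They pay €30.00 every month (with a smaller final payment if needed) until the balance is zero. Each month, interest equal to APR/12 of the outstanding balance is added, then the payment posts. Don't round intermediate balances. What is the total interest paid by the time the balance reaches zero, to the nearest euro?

Monthly rate r = 14.8%/12 = 1.23333% = 0.0123333.
Payoff takes n = ⌈−ln(1 − rB₀/P)/ln(1+r)⌉ = ⌈66.811⌉ = 67 payments; the last is €24.36.
Total paid = 66·€30.00 + €24.36 = €2,004.36.
Total interest = total paid − principal = €2,004.36 − €1,360.00 = €644.36.

€644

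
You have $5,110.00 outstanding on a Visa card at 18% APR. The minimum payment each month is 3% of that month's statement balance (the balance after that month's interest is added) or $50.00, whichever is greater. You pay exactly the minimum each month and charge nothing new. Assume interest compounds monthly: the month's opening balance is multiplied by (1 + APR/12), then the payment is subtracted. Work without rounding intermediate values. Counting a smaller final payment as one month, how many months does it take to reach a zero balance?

Monthly rate r = 18%/12 = 1.5% = 0.015.
While 3% of the post-interest balance exceeds $50.00, each month B ← (B·(1+r))·(1 − 0.03), i.e. B shrinks by the factor (1+r)·0.97 = 0.98455.
This holds for months 1–73. Entering month 74 the balance is $1,639.75; 3% of the post-interest balance is now below $50.00, so the flat $50.00 minimum applies from here.
From month 74 a fixed $50.00 at rate r clears $1,639.75 in 46 more payments. Total: 73 + 46 = 119 months.

119 months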